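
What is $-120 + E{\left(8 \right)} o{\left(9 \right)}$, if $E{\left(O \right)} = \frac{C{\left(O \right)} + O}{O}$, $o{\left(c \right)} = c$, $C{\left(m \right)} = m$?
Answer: $-102$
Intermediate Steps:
$E{\left(O \right)} = 2$ ($E{\left(O \right)} = \frac{O + O}{O} = \frac{2 O}{O} = 2$)
$-120 + E{\left(8 \right)} o{\left(9 \right)} = -120 + 2 \cdot 9 = -120 + 18 = -102$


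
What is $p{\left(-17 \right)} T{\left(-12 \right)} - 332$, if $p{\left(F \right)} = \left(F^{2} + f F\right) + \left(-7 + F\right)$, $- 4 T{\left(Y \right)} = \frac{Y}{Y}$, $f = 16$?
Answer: $- \frac{1321}{4} \approx -330.25$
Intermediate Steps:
$T{\left(Y \right)} = - \frac{1}{4}$ ($T{\left(Y \right)} = - \frac{Y \frac{1}{Y}}{4} = \left(- \frac{1}{4}\right) 1 = - \frac{1}{4}$)
$p{\left(F \right)} = -7 + F^{2} + 17 F$ ($p{\left(F \right)} = \left(F^{2} + 16 F\right) + \left(-7 + F\right) = -7 + F^{2} + 17 F$)
$p{\left(-17 \right)} T{\left(-12 \right)} - 332 = \left(-7 + \left(-17\right)^{2} + 17 \left(-17\right)\right) \left(- \frac{1}{4}\right) - 332 = \left(-7 + 289 - 289\right) \left(- \frac{1}{4}\right) - 332 = \left(-7\right) \left(- \frac{1}{4}\right) - 332 = \frac{7}{4} - 332 = - \frac{1321}{4}$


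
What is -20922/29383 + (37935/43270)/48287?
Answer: -8742572424735/12278441634334 ≈ -0.71203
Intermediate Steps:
-20922/29383 + (37935/43270)/48287 = -20922*1/29383 + (37935*(1/43270))*(1/48287) = -20922/29383 + (7587/8654)*(1/48287) = -20922/29383 + 7587/417875698 = -8742572424735/12278441634334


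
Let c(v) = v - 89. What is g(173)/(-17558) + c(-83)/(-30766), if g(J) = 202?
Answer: -798689/135047357 ≈ -0.0059141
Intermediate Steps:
c(v) = -89 + v
g(173)/(-17558) + c(-83)/(-30766) = 202/(-17558) + (-89 - 83)/(-30766) = 202*(-1/17558) - 172*(-1/30766) = -101/8779 + 86/15383 = -798689/135047357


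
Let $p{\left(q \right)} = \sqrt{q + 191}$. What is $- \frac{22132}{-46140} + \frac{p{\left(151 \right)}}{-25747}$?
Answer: $\frac{5533}{11535} - \frac{3 \sqrt{38}}{25747} \approx 0.47895$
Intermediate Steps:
$p{\left(q \right)} = \sqrt{191 + q}$
$- \frac{22132}{-46140} + \frac{p{\left(151 \right)}}{-25747} = - \frac{22132}{-46140} + \frac{\sqrt{191 + 151}}{-25747} = \left(-22132\right) \left(- \frac{1}{46140}\right) + \sqrt{342} \left(- \frac{1}{25747}\right) = \frac{5533}{11535} + 3 \sqrt{38} \left(- \frac{1}{25747}\right) = \frac{5533}{11535} - \frac{3 \sqrt{38}}{25747}$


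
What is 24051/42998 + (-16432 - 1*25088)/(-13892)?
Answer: 529848363/149332054 ≈ 3.5481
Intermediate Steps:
24051/42998 + (-16432 - 1*25088)/(-13892) = 24051*(1/42998) + (-16432 - 25088)*(-1/13892) = 24051/42998 - 41520*(-1/13892) = 24051/42998 + 10380/3473 = 529848363/149332054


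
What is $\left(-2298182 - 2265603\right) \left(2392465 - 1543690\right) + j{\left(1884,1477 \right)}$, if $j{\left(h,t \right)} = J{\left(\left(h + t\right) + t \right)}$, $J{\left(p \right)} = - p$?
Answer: $-3873626618213$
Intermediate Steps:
$j{\left(h,t \right)} = - h - 2 t$ ($j{\left(h,t \right)} = - (\left(h + t\right) + t) = - (h + 2 t) = - h - 2 t$)
$\left(-2298182 - 2265603\right) \left(2392465 - 1543690\right) + j{\left(1884,1477 \right)} = \left(-2298182 - 2265603\right) \left(2392465 - 1543690\right) - 4838 = \left(-4563785\right) 848775 - 4838 = -3873626613375 - 4838 = -3873626618213$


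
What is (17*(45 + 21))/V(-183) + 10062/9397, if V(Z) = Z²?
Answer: 115836584/104898711 ≈ 1.1043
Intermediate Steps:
(17*(45 + 21))/V(-183) + 10062/9397 = (17*(45 + 21))/((-183)²) + 10062/9397 = (17*66)/33489 + 10062*(1/9397) = 1122*(1/33489) + 10062/9397 = 374/11163 + 10062/9397 = 115836584/104898711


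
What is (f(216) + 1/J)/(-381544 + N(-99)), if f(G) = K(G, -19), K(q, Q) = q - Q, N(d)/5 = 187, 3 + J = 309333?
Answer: -72692551/117733781970 ≈ -0.00061743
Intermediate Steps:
J = 309330 (J = -3 + 309333 = 309330)
N(d) = 935 (N(d) = 5*187 = 935)
f(G) = 19 + G (f(G) = G - 1*(-19) = G + 19 = 19 + G)
(f(216) + 1/J)/(-381544 + N(-99)) = ((19 + 216) + 1/309330)/(-381544 + 935) = (235 + 1/309330)/(-380609) = (72692551/309330)*(-1/380609) = -72692551/117733781970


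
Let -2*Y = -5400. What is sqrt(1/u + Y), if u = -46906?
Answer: sqrt(5940466610294)/46906 ≈ 51.962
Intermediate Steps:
Y = 2700 (Y = -1/2*(-5400) = 2700)
sqrt(1/u + Y) = sqrt(1/(-46906) + 2700) = sqrt(-1/46906 + 2700) = sqrt(126646199/46906) = sqrt(5940466610294)/46906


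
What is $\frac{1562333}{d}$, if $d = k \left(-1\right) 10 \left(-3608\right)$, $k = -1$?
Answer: $- \frac{1562333}{36080} \approx -43.302$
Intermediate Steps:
$d = -36080$ ($d = \left(-1\right) \left(-1\right) 10 \left(-3608\right) = 1 \cdot 10 \left(-3608\right) = 10 \left(-3608\right) = -36080$)
$\frac{1562333}{d} = \frac{1562333}{-36080} = 1562333 \left(- \frac{1}{36080}\right) = - \frac{1562333}{36080}$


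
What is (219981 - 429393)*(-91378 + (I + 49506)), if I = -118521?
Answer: 33588218916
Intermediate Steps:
(219981 - 429393)*(-91378 + (I + 49506)) = (219981 - 429393)*(-91378 + (-118521 + 49506)) = -209412*(-91378 - 69015) = -209412*(-160393) = 33588218916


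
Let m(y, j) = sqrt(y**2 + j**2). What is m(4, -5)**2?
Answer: 41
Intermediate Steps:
m(y, j) = sqrt(j**2 + y**2)
m(4, -5)**2 = (sqrt((-5)**2 + 4**2))**2 = (sqrt(25 + 16))**2 = (sqrt(41))**2 = 41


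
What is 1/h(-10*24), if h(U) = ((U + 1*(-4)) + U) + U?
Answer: -1/724 ≈ -0.0013812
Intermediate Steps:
h(U) = -4 + 3*U (h(U) = ((U - 4) + U) + U = ((-4 + U) + U) + U = (-4 + 2*U) + U = -4 + 3*U)
1/h(-10*24) = 1/(-4 + 3*(-10*24)) = 1/(-4 + 3*(-240)) = 1/(-4 - 720) = 1/(-724) = -1/724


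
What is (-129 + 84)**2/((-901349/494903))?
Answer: -1002178575/901349 ≈ -1111.9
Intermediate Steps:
(-129 + 84)**2/((-901349/494903)) = (-45)**2/((-901349*1/494903)) = 2025/(-901349/494903) = 2025*(-494903/901349) = -1002178575/901349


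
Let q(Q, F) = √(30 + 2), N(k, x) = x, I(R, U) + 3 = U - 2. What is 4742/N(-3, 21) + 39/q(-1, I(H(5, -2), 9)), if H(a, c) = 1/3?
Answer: 4742/21 + 39*√2/8 ≈ 232.70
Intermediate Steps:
H(a, c) = ⅓
I(R, U) = -5 + U (I(R, U) = -3 + (U - 2) = -3 + (-2 + U) = -5 + U)
q(Q, F) = 4*√2 (q(Q, F) = √32 = 4*√2)
4742/N(-3, 21) + 39/q(-1, I(H(5, -2), 9)) = 4742/21 + 39/((4*√2)) = 4742*(1/21) + 39*(√2/8) = 4742/21 + 39*√2/8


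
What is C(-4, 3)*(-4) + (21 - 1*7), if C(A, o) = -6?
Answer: 38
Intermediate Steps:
C(-4, 3)*(-4) + (21 - 1*7) = -6*(-4) + (21 - 1*7) = 24 + (21 - 7) = 24 + 14 = 38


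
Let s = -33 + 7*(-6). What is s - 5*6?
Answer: -105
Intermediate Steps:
s = -75 (s = -33 - 42 = -75)
s - 5*6 = -75 - 5*6 = -75 - 30 = -105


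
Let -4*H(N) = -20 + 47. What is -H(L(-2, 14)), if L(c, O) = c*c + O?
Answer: 27/4 ≈ 6.7500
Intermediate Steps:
L(c, O) = O + c² (L(c, O) = c² + O = O + c²)
H(N) = -27/4 (H(N) = -(-20 + 47)/4 = -¼*27 = -27/4)
-H(L(-2, 14)) = -1*(-27/4) = 27/4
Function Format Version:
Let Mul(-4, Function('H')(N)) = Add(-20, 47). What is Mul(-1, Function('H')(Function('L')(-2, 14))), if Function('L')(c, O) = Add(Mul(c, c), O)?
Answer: Rational(27, 4) ≈ 6.7500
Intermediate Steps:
Function('L')(c, O) = Add(O, Pow(c, 2)) (Function('L')(c, O) = Add(Pow(c, 2), O) = Add(O, Pow(c, 2)))
Function('H')(N) = Rational(-27, 4) (Function('H')(N) = Mul(Rational(-1, 4), Add(-20, 47)) = Mul(Rational(-1, 4), 27) = Rational(-27, 4))
Mul(-1, Function('H')(Function('L')(-2, 14))) = Mul(-1, Rational(-27, 4)) = Rational(27, 4)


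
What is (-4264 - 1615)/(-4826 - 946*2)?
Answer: 5879/6718 ≈ 0.87511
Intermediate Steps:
(-4264 - 1615)/(-4826 - 946*2) = -5879/(-4826 - 1892) = -5879/(-6718) = -5879*(-1/6718) = 5879/6718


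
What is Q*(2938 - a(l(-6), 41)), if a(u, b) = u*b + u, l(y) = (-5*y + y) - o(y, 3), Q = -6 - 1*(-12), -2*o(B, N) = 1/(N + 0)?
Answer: 11538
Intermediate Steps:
o(B, N) = -1/(2*N) (o(B, N) = -1/(2*(N + 0)) = -1/(2*N))
Q = 6 (Q = -6 + 12 = 6)
l(y) = ⅙ - 4*y (l(y) = (-5*y + y) - (-1)/(2*3) = -4*y - (-1)/(2*3) = -4*y - 1*(-⅙) = -4*y + ⅙ = ⅙ - 4*y)
a(u, b) = u + b*u (a(u, b) = b*u + u = u + b*u)
Q*(2938 - a(l(-6), 41)) = 6*(2938 - (⅙ - 4*(-6))*(1 + 41)) = 6*(2938 - (⅙ + 24)*42) = 6*(2938 - 145*42/6) = 6*(2938 - 1*1015) = 6*(2938 - 1015) = 6*1923 = 11538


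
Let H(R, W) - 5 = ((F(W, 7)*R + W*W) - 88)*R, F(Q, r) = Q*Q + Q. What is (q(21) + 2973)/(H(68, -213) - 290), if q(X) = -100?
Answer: 2873/211880167 ≈ 1.3560e-5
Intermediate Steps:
F(Q, r) = Q + Q² (F(Q, r) = Q² + Q = Q + Q²)
H(R, W) = 5 + R*(-88 + W² + R*W*(1 + W)) (H(R, W) = 5 + (((W*(1 + W))*R + W*W) - 88)*R = 5 + ((R*W*(1 + W) + W²) - 88)*R = 5 + ((W² + R*W*(1 + W)) - 88)*R = 5 + (-88 + W² + R*W*(1 + W))*R = 5 + R*(-88 + W² + R*W*(1 + W)))
(q(21) + 2973)/(H(68, -213) - 290) = (-100 + 2973)/((5 - 88*68 + 68*(-213)² - 213*68²*(1 - 213)) - 290) = 2873/((5 - 5984 + 68*45369 - 213*4624*(-212)) - 290) = 2873/((5 - 5984 + 3085092 + 208801344) - 290) = 2873/(211880457 - 290) = 2873/211880167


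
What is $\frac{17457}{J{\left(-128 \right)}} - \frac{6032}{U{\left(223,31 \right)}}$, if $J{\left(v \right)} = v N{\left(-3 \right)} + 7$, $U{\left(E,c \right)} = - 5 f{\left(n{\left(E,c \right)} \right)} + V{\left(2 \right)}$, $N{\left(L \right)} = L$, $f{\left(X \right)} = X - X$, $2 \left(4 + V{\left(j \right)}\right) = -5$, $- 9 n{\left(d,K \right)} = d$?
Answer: $\frac{16535}{17} \approx 972.65$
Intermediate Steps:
$n{\left(d,K \right)} = - \frac{d}{9}$
$V{\left(j \right)} = - \frac{13}{2}$ ($V{\left(j \right)} = -4 + \frac{1}{2} \left(-5\right) = -4 - \frac{5}{2} = - \frac{13}{2}$)
$f{\left(X \right)} = 0$
$U{\left(E,c \right)} = - \frac{13}{2}$ ($U{\left(E,c \right)} = \left(-5\right) 0 - \frac{13}{2} = 0 - \frac{13}{2} = - \frac{13}{2}$)
$J{\left(v \right)} = 7 - 3 v$ ($J{\left(v \right)} = v \left(-3\right) + 7 = - 3 v + 7 = 7 - 3 v$)
$\frac{17457}{J{\left(-128 \right)}} - \frac{6032}{U{\left(223,31 \right)}} = \frac{17457}{7 - -384} - \frac{6032}{- \frac{13}{2}} = \frac{17457}{7 + 384} - -928 = \frac{17457}{391} + 928 = 17457 \cdot \frac{1}{391} + 928 = \frac{759}{17} + 928 = \frac{16535}{17}$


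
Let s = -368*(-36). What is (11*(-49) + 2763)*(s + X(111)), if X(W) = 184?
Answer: 29872768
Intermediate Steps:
s = 13248
(11*(-49) + 2763)*(s + X(111)) = (11*(-49) + 2763)*(13248 + 184) = (-539 + 2763)*13432 = 2224*13432 = 29872768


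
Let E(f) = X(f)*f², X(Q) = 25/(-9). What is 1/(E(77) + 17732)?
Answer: 9/11363 ≈ 0.00079204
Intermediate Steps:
X(Q) = -25/9 (X(Q) = 25*(-⅑) = -25/9)
E(f) = -25*f²/9
1/(E(77) + 17732) = 1/(-25/9*77² + 17732) = 1/(-25/9*5929 + 17732) = 1/(-148225/9 + 17732) = 1/(11363/9) = 9/11363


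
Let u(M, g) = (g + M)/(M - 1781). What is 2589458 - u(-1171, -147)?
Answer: 3822039349/1476 ≈ 2.5895e+6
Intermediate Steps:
u(M, g) = (M + g)/(-1781 + M)
2589458 - u(-1171, -147) = 2589458 - (-1171 - 147)/(-1781 - 1171) = 2589458 - (-1318)/(-2952) = 2589458 - (-1)*(-1318)/2952 = 2589458 - 1*659/1476 = 2589458 - 659/1476 = 3822039349/1476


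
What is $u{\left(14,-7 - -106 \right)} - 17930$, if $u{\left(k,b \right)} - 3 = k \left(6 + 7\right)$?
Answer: $-17745$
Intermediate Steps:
$u{\left(k,b \right)} = 3 + 13 k$ ($u{\left(k,b \right)} = 3 + k \left(6 + 7\right) = 3 + k 13 = 3 + 13 k$)
$u{\left(14,-7 - -106 \right)} - 17930 = \left(3 + 13 \cdot 14\right) - 17930 = \left(3 + 182\right) - 17930 = 185 - 17930 = -17745$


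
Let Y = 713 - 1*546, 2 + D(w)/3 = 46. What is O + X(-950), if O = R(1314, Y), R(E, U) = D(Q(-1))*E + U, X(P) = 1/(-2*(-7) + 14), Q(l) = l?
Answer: 4861221/28 ≈ 1.7362e+5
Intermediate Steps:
D(w) = 132 (D(w) = -6 + 3*46 = -6 + 138 = 132)
Y = 167 (Y = 713 - 546 = 167)
X(P) = 1/28 (X(P) = 1/(14 + 14) = 1/28)
R(E, U) = U + 132*E (R(E, U) = 132*E + U = U + 132*E)
O = 173615 (O = 167 + 132*1314 = 167 + 173448 = 173615)
O + X(-950) = 173615 + 1/28 = 4861221/28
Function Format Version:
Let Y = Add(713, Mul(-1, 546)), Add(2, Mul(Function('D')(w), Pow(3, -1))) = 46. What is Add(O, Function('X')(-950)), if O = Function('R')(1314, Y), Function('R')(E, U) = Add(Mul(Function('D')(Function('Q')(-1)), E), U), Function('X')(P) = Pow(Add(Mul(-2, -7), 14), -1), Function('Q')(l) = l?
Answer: Rational(4861221, 28) ≈ 1.7362e+5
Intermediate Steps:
Function('D')(w) = 132 (Function('D')(w) = Add(-6, Mul(3, 46)) = Add(-6, 138) = 132)
Y = 167 (Y = Add(713, -546) = 167)
Function('X')(P) = Rational(1, 28) (Function('X')(P) = Pow(Add(14, 14), -1) = Pow(28, -1) = Rational(1, 28))
Function('R')(E, U) = Add(U, Mul(132, E)) (Function('R')(E, U) = Add(Mul(132, E), U) = Add(U, Mul(132, E)))
O = 173615 (O = Add(167, Mul(132, 1314)) = Add(167, 173448) = 173615)
Add(O, Function('X')(-950)) = Add(173615, Rational(1, 28)) = Rational(4861221, 28)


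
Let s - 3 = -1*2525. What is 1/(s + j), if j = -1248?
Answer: -1/3770 ≈ -0.00026525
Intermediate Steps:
s = -2522 (s = 3 - 1*2525 = 3 - 2525 = -2522)
1/(s + j) = 1/(-2522 - 1248) = 1/(-3770) = -1/3770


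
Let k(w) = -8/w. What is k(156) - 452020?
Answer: -17628782/39 ≈ -4.5202e+5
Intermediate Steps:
k(w) = -8/w
k(156) - 452020 = -8/156 - 452020 = -8*1/156 - 452020 = -2/39 - 452020 = -17628782/39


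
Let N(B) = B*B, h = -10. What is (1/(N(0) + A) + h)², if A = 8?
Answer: 6241/64 ≈ 97.516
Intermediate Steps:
N(B) = B²
(1/(N(0) + A) + h)² = (1/(0² + 8) - 10)² = (1/(0 + 8) - 10)² = (1/8 - 10)² = (⅛ - 10)² = (-79/8)² = 6241/64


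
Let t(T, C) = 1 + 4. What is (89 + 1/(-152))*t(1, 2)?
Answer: 67635/152 ≈ 444.97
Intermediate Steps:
t(T, C) = 5
(89 + 1/(-152))*t(1, 2) = (89 + 1/(-152))*5 = (89 - 1/152)*5 = (13527/152)*5 = 67635/152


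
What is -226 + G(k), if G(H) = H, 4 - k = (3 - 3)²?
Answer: -222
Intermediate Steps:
k = 4 (k = 4 - (3 - 3)² = 4 - 1*0² = 4 - 1*0 = 4 + 0 = 4)
-226 + G(k) = -226 + 4 = -222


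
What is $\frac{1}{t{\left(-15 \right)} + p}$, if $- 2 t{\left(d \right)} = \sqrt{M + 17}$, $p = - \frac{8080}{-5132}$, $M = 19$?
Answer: $- \frac{1283}{1829} \approx -0.70148$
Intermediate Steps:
$p = \frac{2020}{1283}$ ($p = \left(-8080\right) \left(- \frac{1}{5132}\right) = \frac{2020}{1283} \approx 1.5744$)
$t{\left(d \right)} = -3$ ($t{\left(d \right)} = - \frac{\sqrt{19 + 17}}{2} = - \frac{\sqrt{36}}{2} = \left(- \frac{1}{2}\right) 6 = -3$)
$\frac{1}{t{\left(-15 \right)} + p} = \frac{1}{-3 + \frac{2020}{1283}} = \frac{1}{- \frac{1829}{1283}} = - \frac{1283}{1829}$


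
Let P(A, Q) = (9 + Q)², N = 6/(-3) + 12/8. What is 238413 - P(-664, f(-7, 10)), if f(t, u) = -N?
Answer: 953291/4 ≈ 2.3832e+5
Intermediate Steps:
N = -½ (N = 6*(-⅓) + 12*(⅛) = -2 + 3/2 = -½ ≈ -0.50000)
f(t, u) = ½ (f(t, u) = -1*(-½) = ½)
238413 - P(-664, f(-7, 10)) = 238413 - (9 + ½)² = 238413 - (19/2)² = 238413 - 1*361/4 = 238413 - 361/4 = 953291/4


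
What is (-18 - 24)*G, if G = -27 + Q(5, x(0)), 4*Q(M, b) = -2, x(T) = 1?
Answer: 1155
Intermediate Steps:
Q(M, b) = -1/2 (Q(M, b) = (1/4)*(-2) = -1/2)
G = -55/2 (G = -27 - 1/2 = -55/2 ≈ -27.500)
(-18 - 24)*G = (-18 - 24)*(-55/2) = -42*(-55/2) = 1155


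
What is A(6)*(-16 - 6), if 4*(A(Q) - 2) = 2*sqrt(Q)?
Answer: -44 - 11*sqrt(6) ≈ -70.944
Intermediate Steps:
A(Q) = 2 + sqrt(Q)/2 (A(Q) = 2 + (2*sqrt(Q))/4 = 2 + sqrt(Q)/2)
A(6)*(-16 - 6) = (2 + sqrt(6)/2)*(-16 - 6) = (2 + sqrt(6)/2)*(-22) = -44 - 11*sqrt(6)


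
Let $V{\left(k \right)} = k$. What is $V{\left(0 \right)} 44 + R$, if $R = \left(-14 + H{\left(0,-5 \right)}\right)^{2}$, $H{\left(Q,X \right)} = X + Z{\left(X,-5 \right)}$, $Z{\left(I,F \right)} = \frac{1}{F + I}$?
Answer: $\frac{36481}{100} \approx 364.81$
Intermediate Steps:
$H{\left(Q,X \right)} = X + \frac{1}{-5 + X}$
$R = \frac{36481}{100}$ ($R = \left(-14 + \frac{1 - 5 \left(-5 - 5\right)}{-5 - 5}\right)^{2} = \left(-14 + \frac{1 - -50}{-10}\right)^{2} = \left(-14 - \frac{1 + 50}{10}\right)^{2} = \left(-14 - \frac{51}{10}\right)^{2} = \left(- \frac{191}{10}\right)^{2} = \frac{36481}{100} \approx 364.81$)
$V{\left(0 \right)} 44 + R = 0 \cdot 44 + \frac{36481}{100} = 0 + \frac{36481}{100} = \frac{36481}{100}$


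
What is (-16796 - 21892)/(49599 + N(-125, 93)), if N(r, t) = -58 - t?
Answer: -4836/6181 ≈ -0.78240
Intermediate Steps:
(-16796 - 21892)/(49599 + N(-125, 93)) = (-16796 - 21892)/(49599 + (-58 - 1*93)) = -38688/(49599 + (-58 - 93)) = -38688/(49599 - 151) = -38688/49448 = -38688*1/49448 = -4836/6181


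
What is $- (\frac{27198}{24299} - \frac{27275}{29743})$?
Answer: $- \frac{146194889}{722725157} \approx -0.20228$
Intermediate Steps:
$- (\frac{27198}{24299} - \frac{27275}{29743}) = \left(-1\right) \frac{146194889}{722725157} = - \frac{146194889}{722725157}$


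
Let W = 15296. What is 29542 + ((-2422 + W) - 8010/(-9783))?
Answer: 46107082/1087 ≈ 42417.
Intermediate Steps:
29542 + ((-2422 + W) - 8010/(-9783)) = 29542 + ((-2422 + 15296) - 8010/(-9783)) = 29542 + (12874 - 8010*(-1/9783)) = 29542 + (12874 + 890/1087) = 29542 + 13994928/1087 = 46107082/1087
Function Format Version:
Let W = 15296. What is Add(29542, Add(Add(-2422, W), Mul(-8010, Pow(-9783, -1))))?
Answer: Rational(46107082, 1087) ≈ 42417.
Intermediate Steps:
Add(29542, Add(Add(-2422, W), Mul(-8010, Pow(-9783, -1)))) = Add(29542, Add(Add(-2422, 15296), Mul(-8010, Pow(-9783, -1)))) = Add(29542, Add(12874, Mul(-8010, Rational(-1, 9783)))) = Add(29542, Add(12874, Rational(890, 1087))) = Add(29542, Rational(13994928, 1087)) = Rational(46107082, 1087)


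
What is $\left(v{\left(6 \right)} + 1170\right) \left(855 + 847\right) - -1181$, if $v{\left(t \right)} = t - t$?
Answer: $1992521$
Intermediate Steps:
$v{\left(t \right)} = 0$
$\left(v{\left(6 \right)} + 1170\right) \left(855 + 847\right) - -1181 = \left(0 + 1170\right) \left(855 + 847\right) - -1181 = 1170 \cdot 1702 + 1181 = 1991340 + 1181 = 1992521$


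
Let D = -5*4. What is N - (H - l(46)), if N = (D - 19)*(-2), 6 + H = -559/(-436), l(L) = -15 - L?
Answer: 9469/436 ≈ 21.718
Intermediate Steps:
H = -2057/436 (H = -6 - 559/(-436) = -6 - 559*(-1/436) = -6 + 559/436 = -2057/436 ≈ -4.7179)
D = -20
N = 78 (N = (-20 - 19)*(-2) = -39*(-2) = 78)
N - (H - l(46)) = 78 - (-2057/436 - (-15 - 1*46)) = 78 - (-2057/436 - (-15 - 46)) = 78 - (-2057/436 - 1*(-61)) = 78 - (-2057/436 + 61) = 78 - 1*24539/436 = 78 - 24539/436 = 9469/436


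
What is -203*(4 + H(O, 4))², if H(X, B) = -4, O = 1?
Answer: 0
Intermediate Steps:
-203*(4 + H(O, 4))² = -203*(4 - 4)² = -203*0² = -203*0 = 0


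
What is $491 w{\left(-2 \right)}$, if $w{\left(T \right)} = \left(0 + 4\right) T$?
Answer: $-3928$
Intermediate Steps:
$w{\left(T \right)} = 4 T$
$491 w{\left(-2 \right)} = 491 \cdot 4 \left(-2\right) = 491 \left(-8\right) = -3928$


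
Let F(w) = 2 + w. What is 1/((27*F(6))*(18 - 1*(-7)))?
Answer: 1/5400 ≈ 0.00018519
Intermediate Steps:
1/((27*F(6))*(18 - 1*(-7))) = 1/((27*(2 + 6))*(18 - 1*(-7))) = 1/((27*8)*(18 + 7)) = 1/(216*25) = 1/5400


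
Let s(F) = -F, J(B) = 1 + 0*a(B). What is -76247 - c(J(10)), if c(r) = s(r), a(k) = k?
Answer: -76246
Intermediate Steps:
J(B) = 1 (J(B) = 1 + 0*B = 1 + 0 = 1)
c(r) = -r
-76247 - c(J(10)) = -76247 - (-1) = -76247 - 1*(-1) = -76247 + 1 = -76246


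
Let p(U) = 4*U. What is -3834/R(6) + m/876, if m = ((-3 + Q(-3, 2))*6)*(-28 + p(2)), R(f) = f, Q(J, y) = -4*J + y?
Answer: -46757/73 ≈ -640.51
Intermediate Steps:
Q(J, y) = y - 4*J
m = -1320 (m = ((-3 + (2 - 4*(-3)))*6)*(-28 + 4*2) = ((-3 + (2 + 12))*6)*(-28 + 8) = ((-3 + 14)*6)*(-20) = (11*6)*(-20) = 66*(-20) = -1320)
-3834/R(6) + m/876 = -3834/6 - 1320/876 = -3834*1/6 - 1320*1/876 = -639 - 110/73 = -46757/73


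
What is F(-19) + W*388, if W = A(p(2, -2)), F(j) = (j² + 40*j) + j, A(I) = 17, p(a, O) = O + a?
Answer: 6178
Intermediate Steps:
F(j) = j² + 41*j
W = 17
F(-19) + W*388 = -19*(41 - 19) + 17*388 = -19*22 + 6596 = -418 + 6596 = 6178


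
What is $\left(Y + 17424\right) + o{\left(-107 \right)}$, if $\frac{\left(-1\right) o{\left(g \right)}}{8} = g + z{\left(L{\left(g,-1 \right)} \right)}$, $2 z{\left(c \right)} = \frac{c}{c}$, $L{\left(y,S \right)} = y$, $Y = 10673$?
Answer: $28949$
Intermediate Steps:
$z{\left(c \right)} = \frac{1}{2}$ ($z{\left(c \right)} = \frac{c \frac{1}{c}}{2} = \frac{1}{2} \cdot 1 = \frac{1}{2}$)
$o{\left(g \right)} = -4 - 8 g$ ($o{\left(g \right)} = - 8 \left(g + \frac{1}{2}\right) = - 8 \left(\frac{1}{2} + g\right) = -4 - 8 g$)
$\left(Y + 17424\right) + o{\left(-107 \right)} = \left(10673 + 17424\right) - -852 = 28097 + \left(-4 + 856\right) = 28097 + 852 = 28949$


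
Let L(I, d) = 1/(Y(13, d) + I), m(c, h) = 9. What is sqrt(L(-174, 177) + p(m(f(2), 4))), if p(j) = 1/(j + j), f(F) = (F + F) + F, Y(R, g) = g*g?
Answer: sqrt(215821070)/62310 ≈ 0.23577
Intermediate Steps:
Y(R, g) = g**2
f(F) = 3*F (f(F) = 2*F + F = 3*F)
L(I, d) = 1/(I + d**2) (L(I, d) = 1/(d**2 + I) = 1/(I + d**2))
p(j) = 1/(2*j)
sqrt(L(-174, 177) + p(m(f(2), 4))) = sqrt(1/(-174 + 177**2) + (1/2)/9) = sqrt(1/(-174 + 31329) + (1/2)*(1/9)) = sqrt(1/31155 + 1/18) = sqrt(10391/186930) = sqrt(215821070)/62310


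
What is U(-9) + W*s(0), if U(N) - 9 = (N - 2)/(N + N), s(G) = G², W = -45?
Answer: 173/18 ≈ 9.6111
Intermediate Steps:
U(N) = 9 + (-2 + N)/(2*N) (U(N) = 9 + (N - 2)/(N + N) = 9 + (-2 + N)/((2*N)) = 9 + (-2 + N)*(1/(2*N)) = 9 + (-2 + N)/(2*N))
U(-9) + W*s(0) = (19/2 - 1/(-9)) - 45*0² = (19/2 - 1*(-⅑)) - 45*0 = (19/2 + ⅑) + 0 = 173/18 + 0 = 173/18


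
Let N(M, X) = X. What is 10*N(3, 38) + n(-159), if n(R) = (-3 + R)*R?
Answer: 26138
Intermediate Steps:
n(R) = R*(-3 + R)
10*N(3, 38) + n(-159) = 10*38 - 159*(-3 - 159) = 380 - 159*(-162) = 380 + 25758 = 26138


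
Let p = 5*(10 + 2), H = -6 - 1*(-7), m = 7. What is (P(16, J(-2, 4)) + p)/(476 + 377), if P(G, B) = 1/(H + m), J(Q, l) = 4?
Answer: 481/6824 ≈ 0.070487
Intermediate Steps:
H = 1 (H = -6 + 7 = 1)
p = 60 (p = 5*12 = 60)
P(G, B) = 1/8 (P(G, B) = 1/(1 + 7) = 1/8)
(P(16, J(-2, 4)) + p)/(476 + 377) = (1/8 + 60)/(476 + 377) = (481/8)/853 = (481/8)*(1/853) = 481/6824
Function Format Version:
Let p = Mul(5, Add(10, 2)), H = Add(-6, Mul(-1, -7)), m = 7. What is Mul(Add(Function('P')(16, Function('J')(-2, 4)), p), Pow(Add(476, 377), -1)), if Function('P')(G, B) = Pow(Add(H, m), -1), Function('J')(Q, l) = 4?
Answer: Rational(481, 6824) ≈ 0.070487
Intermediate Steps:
H = 1 (H = Add(-6, 7) = 1)
p = 60 (p = Mul(5, 12) = 60)
Function('P')(G, B) = Rational(1, 8) (Function('P')(G, B) = Pow(Add(1, 7), -1) = Pow(8, -1) = Rational(1, 8))
Mul(Add(Function('P')(16, Function('J')(-2, 4)), p), Pow(Add(476, 377), -1)) = Mul(Add(Rational(1, 8), 60), Pow(Add(476, 377), -1)) = Mul(Rational(481, 8), Pow(853, -1)) = Mul(Rational(481, 8), Rational(1, 853)) = Rational(481, 6824)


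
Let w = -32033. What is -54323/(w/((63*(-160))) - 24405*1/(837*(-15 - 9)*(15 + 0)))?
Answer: -152773659360/9164987 ≈ -16669.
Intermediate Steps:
-54323/(w/((63*(-160))) - 24405*1/(837*(-15 - 9)*(15 + 0))) = -54323/(-32033/(63*(-160)) - 24405*1/(837*(-15 - 9)*(15 + 0))) = -54323/(-32033/(-10080) - 24405/((27*(-24*15))*31)) = -54323/(-32033*(-1/10080) - 24405/((27*(-360))*31)) = -54323/(32033/10080 - 24405/((-9720*31))) = -54323/(32033/10080 - 24405/(-301320)) = -54323/(32033/10080 - 24405*(-1/301320)) = -54323/(32033/10080 + 1627/20088) = -54323/9164987/2812320 = -54323*2812320/9164987 = -152773659360/9164987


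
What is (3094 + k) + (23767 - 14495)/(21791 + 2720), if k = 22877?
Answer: 636584453/24511 ≈ 25971.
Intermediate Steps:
(3094 + k) + (23767 - 14495)/(21791 + 2720) = (3094 + 22877) + (23767 - 14495)/(21791 + 2720) = 25971 + 9272/24511 = 636584453/24511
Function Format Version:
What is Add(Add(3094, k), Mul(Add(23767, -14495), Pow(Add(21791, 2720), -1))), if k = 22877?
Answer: Rational(636584453, 24511) ≈ 25971.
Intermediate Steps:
Add(Add(3094, k), Mul(Add(23767, -14495), Pow(Add(21791, 2720), -1))) = Add(Add(3094, 22877), Mul(Add(23767, -14495), Pow(Add(21791, 2720), -1))) = Add(25971, Mul(9272, Pow(24511, -1))) = Add(25971, Mul(9272, Rational(1, 24511))) = Add(25971, Rational(9272, 24511)) = Rational(636584453, 24511)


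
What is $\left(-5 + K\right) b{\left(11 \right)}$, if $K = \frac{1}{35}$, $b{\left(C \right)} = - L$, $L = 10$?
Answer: $\frac{348}{7} \approx 49.714$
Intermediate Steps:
$b{\left(C \right)} = -10$ ($b{\left(C \right)} = \left(-1\right) 10 = -10$)
$K = \frac{1}{35} \approx 0.028571$
$\left(-5 + K\right) b{\left(11 \right)} = \left(-5 + \frac{1}{35}\right) \left(-10\right) = \left(- \frac{174}{35}\right) \left(-10\right) = \frac{348}{7}$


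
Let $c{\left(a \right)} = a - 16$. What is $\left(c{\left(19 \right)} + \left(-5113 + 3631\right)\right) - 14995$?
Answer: $-16474$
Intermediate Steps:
$c{\left(a \right)} = -16 + a$
$\left(c{\left(19 \right)} + \left(-5113 + 3631\right)\right) - 14995 = \left(\left(-16 + 19\right) + \left(-5113 + 3631\right)\right) - 14995 = \left(3 - 1482\right) - 14995 = -1479 - 14995 = -16474$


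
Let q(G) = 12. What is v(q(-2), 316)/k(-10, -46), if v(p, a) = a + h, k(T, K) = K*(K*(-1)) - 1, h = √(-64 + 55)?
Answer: -316/2117 - 3*I/2117 ≈ -0.14927 - 0.0014171*I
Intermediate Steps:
h = 3*I (h = √(-9) = 3*I ≈ 3.0*I)
k(T, K) = -1 - K² (k(T, K) = K*(-K) - 1 = -K² - 1 = -1 - K²)
v(p, a) = a + 3*I
v(q(-2), 316)/k(-10, -46) = (316 + 3*I)/(-1 - 1*(-46)²) = (316 + 3*I)/(-1 - 1*2116) = (316 + 3*I)/(-1 - 2116) = (316 + 3*I)/(-2117) = (316 + 3*I)*(-1/2117) = -316/2117 - 3*I/2117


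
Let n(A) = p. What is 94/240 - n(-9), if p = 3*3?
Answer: -1033/120 ≈ -8.6083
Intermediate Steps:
p = 9
n(A) = 9
94/240 - n(-9) = 94/240 - 1*9 = 94*(1/240) - 9 = 47/120 - 9 = -1033/120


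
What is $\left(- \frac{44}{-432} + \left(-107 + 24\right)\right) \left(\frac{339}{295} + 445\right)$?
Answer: $- \frac{589170071}{15930} \approx -36985.0$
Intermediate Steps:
$\left(- \frac{44}{-432} + \left(-107 + 24\right)\right) \left(\frac{339}{295} + 445\right) = \left(\left(-44\right) \left(- \frac{1}{432}\right) - 83\right) \left(339 \cdot \frac{1}{295} + 445\right) = \left(\frac{11}{108} - 83\right) \left(\frac{339}{295} + 445\right) = \left(- \frac{8953}{108}\right) \frac{131614}{295} = - \frac{589170071}{15930}$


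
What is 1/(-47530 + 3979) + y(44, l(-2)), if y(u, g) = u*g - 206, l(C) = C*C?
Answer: -1306531/43551 ≈ -30.000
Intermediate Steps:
l(C) = C²
y(u, g) = -206 + g*u (y(u, g) = g*u - 206 = -206 + g*u)
1/(-47530 + 3979) + y(44, l(-2)) = 1/(-47530 + 3979) + (-206 + (-2)²*44) = 1/(-43551) + (-206 + 4*44) = -1/43551 + (-206 + 176) = -1/43551 - 30 = -1306531/43551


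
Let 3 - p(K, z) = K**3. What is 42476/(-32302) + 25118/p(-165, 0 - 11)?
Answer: -47499066823/36276179664 ≈ -1.3094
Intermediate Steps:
p(K, z) = 3 - K**3
42476/(-32302) + 25118/p(-165, 0 - 11) = 42476/(-32302) + 25118/(3 - 1*(-165)**3) = 42476*(-1/32302) + 25118/(3 - 1*(-4492125)) = -21238/16151 + 25118/(3 + 4492125) = -21238/16151 + 25118/4492128 = -21238/16151 + 25118*(1/4492128) = -21238/16151 + 12559/2246064 = -47499066823/36276179664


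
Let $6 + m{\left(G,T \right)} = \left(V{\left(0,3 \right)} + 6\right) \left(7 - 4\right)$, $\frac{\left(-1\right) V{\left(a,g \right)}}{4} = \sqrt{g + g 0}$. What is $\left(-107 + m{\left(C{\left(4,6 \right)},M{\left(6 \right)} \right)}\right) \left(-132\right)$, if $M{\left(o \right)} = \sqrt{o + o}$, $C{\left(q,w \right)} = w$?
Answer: $12540 + 1584 \sqrt{3} \approx 15284.0$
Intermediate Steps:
$V{\left(a,g \right)} = - 4 \sqrt{g}$ ($V{\left(a,g \right)} = - 4 \sqrt{g + g 0} = - 4 \sqrt{g + 0} = - 4 \sqrt{g}$)
$M{\left(o \right)} = \sqrt{2} \sqrt{o}$ ($M{\left(o \right)} = \sqrt{2 o} = \sqrt{2} \sqrt{o}$)
$m{\left(G,T \right)} = 12 - 12 \sqrt{3}$ ($m{\left(G,T \right)} = -6 + \left(- 4 \sqrt{3} + 6\right) \left(7 - 4\right) = -6 + \left(6 - 4 \sqrt{3}\right) 3 = -6 + \left(18 - 12 \sqrt{3}\right) = 12 - 12 \sqrt{3}$)
$\left(-107 + m{\left(C{\left(4,6 \right)},M{\left(6 \right)} \right)}\right) \left(-132\right) = \left(-107 + \left(12 - 12 \sqrt{3}\right)\right) \left(-132\right) = \left(-95 - 12 \sqrt{3}\right) \left(-132\right) = 12540 + 1584 \sqrt{3}$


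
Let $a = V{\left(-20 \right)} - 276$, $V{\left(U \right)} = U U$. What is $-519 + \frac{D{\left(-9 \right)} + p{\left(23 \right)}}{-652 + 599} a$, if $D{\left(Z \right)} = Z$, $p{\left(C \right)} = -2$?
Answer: $- \frac{26143}{53} \approx -493.26$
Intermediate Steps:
$V{\left(U \right)} = U^{2}$
$a = 124$ ($a = \left(-20\right)^{2} - 276 = 400 - 276 = 124$)
$-519 + \frac{D{\left(-9 \right)} + p{\left(23 \right)}}{-652 + 599} a = -519 + \frac{-9 - 2}{-652 + 599} \cdot 124 = -519 + - \frac{11}{-53} \cdot 124 = -519 + \left(-11\right) \left(- \frac{1}{53}\right) 124 = -519 + \frac{11}{53} \cdot 124 = -519 + \frac{1364}{53} = - \frac{26143}{53}$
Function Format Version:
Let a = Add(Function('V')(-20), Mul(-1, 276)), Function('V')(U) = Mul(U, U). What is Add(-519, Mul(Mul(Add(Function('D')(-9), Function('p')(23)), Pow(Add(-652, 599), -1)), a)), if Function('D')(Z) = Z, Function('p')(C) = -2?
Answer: Rational(-26143, 53) ≈ -493.26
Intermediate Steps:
Function('V')(U) = Pow(U, 2)
a = 124 (a = Add(Pow(-20, 2), Mul(-1, 276)) = Add(400, -276) = 124)
Add(-519, Mul(Mul(Add(Function('D')(-9), Function('p')(23)), Pow(Add(-652, 599), -1)), a)) = Add(-519, Mul(Mul(Add(-9, -2), Pow(Add(-652, 599), -1)), 124)) = Add(-519, Mul(Mul(-11, Pow(-53, -1)), 124)) = Add(-519, Mul(Mul(-11, Rational(-1, 53)), 124)) = Add(-519, Mul(Rational(11, 53), 124)) = Add(-519, Rational(1364, 53)) = Rational(-26143, 53)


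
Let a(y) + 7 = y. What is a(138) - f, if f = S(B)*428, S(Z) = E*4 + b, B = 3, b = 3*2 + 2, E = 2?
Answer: -6717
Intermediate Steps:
b = 8 (b = 6 + 2 = 8)
a(y) = -7 + y
S(Z) = 16 (S(Z) = 2*4 + 8 = 8 + 8 = 16)
f = 6848 (f = 16*428 = 6848)
a(138) - f = (-7 + 138) - 1*6848 = 131 - 6848 = -6717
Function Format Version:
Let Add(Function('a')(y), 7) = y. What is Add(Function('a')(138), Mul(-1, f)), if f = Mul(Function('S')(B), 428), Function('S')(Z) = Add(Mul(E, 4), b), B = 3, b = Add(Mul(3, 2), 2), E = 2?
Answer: -6717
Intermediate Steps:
b = 8 (b = Add(6, 2) = 8)
Function('a')(y) = Add(-7, y)
Function('S')(Z) = 16 (Function('S')(Z) = Add(Mul(2, 4), 8) = Add(8, 8) = 16)
f = 6848 (f = Mul(16, 428) = 6848)
Add(Function('a')(138), Mul(-1, f)) = Add(Add(-7, 138), Mul(-1, 6848)) = Add(131, -6848) = -6717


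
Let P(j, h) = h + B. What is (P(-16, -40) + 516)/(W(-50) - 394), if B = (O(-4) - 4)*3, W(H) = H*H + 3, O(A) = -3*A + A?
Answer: 488/2109 ≈ 0.23139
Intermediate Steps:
O(A) = -2*A
W(H) = 3 + H**2 (W(H) = H**2 + 3 = 3 + H**2)
B = 12 (B = (-2*(-4) - 4)*3 = (8 - 4)*3 = 4*3 = 12)
P(j, h) = 12 + h (P(j, h) = h + 12 = 12 + h)
(P(-16, -40) + 516)/(W(-50) - 394) = ((12 - 40) + 516)/((3 + (-50)**2) - 394) = (-28 + 516)/((3 + 2500) - 394) = 488/(2503 - 394) = 488/2109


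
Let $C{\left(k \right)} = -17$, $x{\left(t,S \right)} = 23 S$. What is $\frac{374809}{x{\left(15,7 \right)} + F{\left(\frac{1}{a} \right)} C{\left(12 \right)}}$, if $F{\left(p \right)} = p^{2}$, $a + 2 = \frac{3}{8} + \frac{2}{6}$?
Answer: $\frac{360191449}{144929} \approx 2485.3$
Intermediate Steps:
$a = - \frac{31}{24}$ ($a = -2 + \left(\frac{3}{8} + \frac{2}{6}\right) = -2 + \left(3 \cdot \frac{1}{8} + 2 \cdot \frac{1}{6}\right) = -2 + \left(\frac{3}{8} + \frac{1}{3}\right) = -2 + \frac{17}{24} = - \frac{31}{24} \approx -1.2917$)
$\frac{374809}{x{\left(15,7 \right)} + F{\left(\frac{1}{a} \right)} C{\left(12 \right)}} = \frac{374809}{23 \cdot 7 + \left(\frac{1}{- \frac{31}{24}}\right)^{2} \left(-17\right)} = \frac{374809}{161 + \left(- \frac{24}{31}\right)^{2} \left(-17\right)} = \frac{374809}{161 + \frac{576}{961} \left(-17\right)} = \frac{374809}{161 - \frac{9792}{961}} = \frac{374809}{\frac{144929}{961}} = 374809 \cdot \frac{961}{144929} = \frac{360191449}{144929}$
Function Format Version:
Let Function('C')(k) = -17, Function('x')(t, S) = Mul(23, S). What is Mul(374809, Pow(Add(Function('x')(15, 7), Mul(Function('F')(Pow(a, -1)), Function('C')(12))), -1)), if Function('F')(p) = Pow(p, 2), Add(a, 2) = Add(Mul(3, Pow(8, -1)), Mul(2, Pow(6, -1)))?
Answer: Rational(360191449, 144929) ≈ 2485.3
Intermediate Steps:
a = Rational(-31, 24) (a = Add(-2, Add(Mul(3, Pow(8, -1)), Mul(2, Pow(6, -1)))) = Add(-2, Add(Mul(3, Rational(1, 8)), Mul(2, Rational(1, 6)))) = Add(-2, Add(Rational(3, 8), Rational(1, 3))) = Add(-2, Rational(17, 24)) = Rational(-31, 24) ≈ -1.2917)
Mul(374809, Pow(Add(Function('x')(15, 7), Mul(Function('F')(Pow(a, -1)), Function('C')(12))), -1)) = Mul(374809, Pow(Add(Mul(23, 7), Mul(Pow(Pow(Rational(-31, 24), -1), 2), -17)), -1)) = Mul(374809, Pow(Add(161, Mul(Pow(Rational(-24, 31), 2), -17)), -1)) = Mul(374809, Pow(Add(161, Mul(Rational(576, 961), -17)), -1)) = Mul(374809, Pow(Add(161, Rational(-9792, 961)), -1)) = Mul(374809, Pow(Rational(144929, 961), -1)) = Mul(374809, Rational(961, 144929)) = Rational(360191449, 144929)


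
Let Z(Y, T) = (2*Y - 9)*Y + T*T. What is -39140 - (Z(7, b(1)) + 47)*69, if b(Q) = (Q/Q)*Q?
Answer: -44867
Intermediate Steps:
b(Q) = Q (b(Q) = 1*Q = Q)
Z(Y, T) = T² + Y*(-9 + 2*Y) (Z(Y, T) = (-9 + 2*Y)*Y + T² = Y*(-9 + 2*Y) + T² = T² + Y*(-9 + 2*Y))
-39140 - (Z(7, b(1)) + 47)*69 = -39140 - ((1² - 9*7 + 2*7²) + 47)*69 = -39140 - ((1 - 63 + 2*49) + 47)*69 = -39140 - ((1 - 63 + 98) + 47)*69 = -39140 - (36 + 47)*69 = -39140 - 83*69 = -39140 - 1*5727 = -39140 - 5727 = -44867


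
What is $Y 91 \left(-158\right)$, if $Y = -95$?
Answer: $1365910$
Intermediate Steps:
$Y 91 \left(-158\right) = \left(-95\right) 91 \left(-158\right) = \left(-8645\right) \left(-158\right) = 1365910$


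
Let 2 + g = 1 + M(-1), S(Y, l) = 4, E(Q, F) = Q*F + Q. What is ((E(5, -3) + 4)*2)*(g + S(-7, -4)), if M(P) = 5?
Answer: -96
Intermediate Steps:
E(Q, F) = Q + F*Q (E(Q, F) = F*Q + Q = Q + F*Q)
g = 4 (g = -2 + (1 + 5) = -2 + 6 = 4)
((E(5, -3) + 4)*2)*(g + S(-7, -4)) = ((5*(1 - 3) + 4)*2)*(4 + 4) = ((5*(-2) + 4)*2)*8 = ((-10 + 4)*2)*8 = -6*2*8 = -12*8 = -96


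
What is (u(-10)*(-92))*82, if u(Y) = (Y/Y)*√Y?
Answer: -7544*I*√10 ≈ -23856.0*I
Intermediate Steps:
u(Y) = √Y (u(Y) = 1*√Y = √Y)
(u(-10)*(-92))*82 = (√(-10)*(-92))*82 = ((I*√10)*(-92))*82 = -92*I*√10*82 = -7544*I*√10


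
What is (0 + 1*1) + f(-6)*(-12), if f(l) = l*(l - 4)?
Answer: -719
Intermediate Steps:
f(l) = l*(-4 + l)
(0 + 1*1) + f(-6)*(-12) = (0 + 1*1) - 6*(-4 - 6)*(-12) = (0 + 1) - 6*(-10)*(-12) = 1 + 60*(-12) = 1 - 720 = -719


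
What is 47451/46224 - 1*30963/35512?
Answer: 10576925/68396112 ≈ 0.15464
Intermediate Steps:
47451/46224 - 1*30963/35512 = 47451*(1/46224) - 30963*1/35512 = 15817/15408 - 30963/35512 = 10576925/68396112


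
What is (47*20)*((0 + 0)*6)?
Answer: 0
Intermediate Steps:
(47*20)*((0 + 0)*6) = 940*(0*6) = 940*0 = 0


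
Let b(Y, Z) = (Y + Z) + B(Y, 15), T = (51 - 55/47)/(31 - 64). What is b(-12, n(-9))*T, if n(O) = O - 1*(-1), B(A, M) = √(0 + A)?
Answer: 46840/1551 - 4684*I*√3/1551 ≈ 30.2 - 5.2308*I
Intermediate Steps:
B(A, M) = √A
n(O) = 1 + O (n(O) = O + 1 = 1 + O)
T = -2342/1551 (T = (51 - 55*1/47)/(-33) = (51 - 55/47)*(-1/33) = (2342/47)*(-1/33) = -2342/1551 ≈ -1.5100)
b(Y, Z) = Y + Z + √Y (b(Y, Z) = (Y + Z) + √Y = Y + Z + √Y)
b(-12, n(-9))*T = (-12 + (1 - 9) + √(-12))*(-2342/1551) = (-12 - 8 + 2*I*√3)*(-2342/1551) = (-20 + 2*I*√3)*(-2342/1551) = 46840/1551 - 4684*I*√3/1551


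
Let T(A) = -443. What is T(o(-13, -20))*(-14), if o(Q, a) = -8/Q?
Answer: 6202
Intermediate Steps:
T(o(-13, -20))*(-14) = -443*(-14) = 6202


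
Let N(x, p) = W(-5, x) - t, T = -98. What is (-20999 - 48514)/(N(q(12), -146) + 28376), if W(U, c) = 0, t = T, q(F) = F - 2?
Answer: -69513/28474 ≈ -2.4413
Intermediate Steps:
q(F) = -2 + F
t = -98
N(x, p) = 98 (N(x, p) = 0 - 1*(-98) = 0 + 98 = 98)
(-20999 - 48514)/(N(q(12), -146) + 28376) = (-20999 - 48514)/(98 + 28376) = -69513/28474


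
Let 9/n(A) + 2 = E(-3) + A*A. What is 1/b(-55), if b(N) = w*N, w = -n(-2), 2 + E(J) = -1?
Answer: -1/495 ≈ -0.0020202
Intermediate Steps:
E(J) = -3 (E(J) = -2 - 1 = -3)
n(A) = 9/(-5 + A**2) (n(A) = 9/(-2 + (-3 + A*A)) = 9/(-2 + (-3 + A**2)) = 9/(-5 + A**2))
w = 9 (w = -9/(-5 + (-2)**2) = -9/(-5 + 4) = -9/(-1) = -9*(-1) = -1*(-9) = 9)
b(N) = 9*N
1/b(-55) = 1/(9*(-55)) = 1/(-495) = -1/495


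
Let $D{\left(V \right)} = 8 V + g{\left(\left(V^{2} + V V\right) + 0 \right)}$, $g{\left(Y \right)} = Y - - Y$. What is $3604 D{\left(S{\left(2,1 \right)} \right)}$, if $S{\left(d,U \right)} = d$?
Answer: $115328$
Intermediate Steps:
$g{\left(Y \right)} = 2 Y$ ($g{\left(Y \right)} = Y + Y = 2 Y$)
$D{\left(V \right)} = 4 V^{2} + 8 V$ ($D{\left(V \right)} = 8 V + 2 \left(\left(V^{2} + V V\right) + 0\right) = 8 V + 2 \left(\left(V^{2} + V^{2}\right) + 0\right) = 8 V + 2 \left(2 V^{2} + 0\right) = 8 V + 2 \cdot 2 V^{2} = 8 V + 4 V^{2} = 4 V^{2} + 8 V$)
$3604 D{\left(S{\left(2,1 \right)} \right)} = 3604 \cdot 4 \cdot 2 \left(2 + 2\right) = 3604 \cdot 4 \cdot 2 \cdot 4 = 3604 \cdot 32 = 115328$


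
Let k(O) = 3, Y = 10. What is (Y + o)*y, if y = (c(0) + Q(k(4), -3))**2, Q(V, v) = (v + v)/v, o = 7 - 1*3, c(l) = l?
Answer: 56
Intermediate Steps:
o = 4 (o = 7 - 3 = 4)
Q(V, v) = 2 (Q(V, v) = (2*v)/v = 2)
y = 4 (y = (0 + 2)**2 = 2**2 = 4)
(Y + o)*y = (10 + 4)*4 = 14*4 = 56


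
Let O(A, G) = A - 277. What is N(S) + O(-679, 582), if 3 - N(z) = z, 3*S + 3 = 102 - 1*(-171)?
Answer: -1043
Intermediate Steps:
O(A, G) = -277 + A
S = 90 (S = -1 + (102 - 1*(-171))/3 = -1 + (102 + 171)/3 = -1 + (⅓)*273 = -1 + 91 = 90)
N(z) = 3 - z
N(S) + O(-679, 582) = (3 - 1*90) + (-277 - 679) = (3 - 90) - 956 = -87 - 956 = -1043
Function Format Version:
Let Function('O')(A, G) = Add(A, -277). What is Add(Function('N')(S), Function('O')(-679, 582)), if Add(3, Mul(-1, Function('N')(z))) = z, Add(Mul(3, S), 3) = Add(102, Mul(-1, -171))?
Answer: -1043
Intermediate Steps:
Function('O')(A, G) = Add(-277, A)
S = 90 (S = Add(-1, Mul(Rational(1, 3), Add(102, Mul(-1, -171)))) = Add(-1, Mul(Rational(1, 3), Add(102, 171))) = Add(-1, Mul(Rational(1, 3), 273)) = Add(-1, 91) = 90)
Function('N')(z) = Add(3, Mul(-1, z))
Add(Function('N')(S), Function('O')(-679, 582)) = Add(Add(3, Mul(-1, 90)), Add(-277, -679)) = Add(Add(3, -90), -956) = Add(-87, -956) = -1043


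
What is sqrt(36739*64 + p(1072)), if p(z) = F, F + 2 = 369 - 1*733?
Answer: sqrt(2350930) ≈ 1533.3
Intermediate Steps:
F = -366 (F = -2 + (369 - 1*733) = -2 + (369 - 733) = -2 - 364 = -366)
p(z) = -366
sqrt(36739*64 + p(1072)) = sqrt(36739*64 - 366) = sqrt(2351296 - 366) = sqrt(2350930)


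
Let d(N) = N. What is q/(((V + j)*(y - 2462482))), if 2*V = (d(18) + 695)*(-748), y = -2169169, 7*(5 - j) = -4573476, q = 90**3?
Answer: -5103000/12537309563927 ≈ -4.0703e-7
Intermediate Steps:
q = 729000
j = 4573511/7 (j = 5 - 1/7*(-4573476) = 5 + 4573476/7 = 4573511/7 ≈ 6.5336e+5)
V = -266662 (V = ((18 + 695)*(-748))/2 = (713*(-748))/2 = (1/2)*(-533324) = -266662)
q/(((V + j)*(y - 2462482))) = 729000/(((-266662 + 4573511/7)*(-2169169 - 2462482))) = 729000/(((2706877/7)*(-4631651))) = 729000/(-12537309563927/7) = 729000*(-7/12537309563927) = -5103000/12537309563927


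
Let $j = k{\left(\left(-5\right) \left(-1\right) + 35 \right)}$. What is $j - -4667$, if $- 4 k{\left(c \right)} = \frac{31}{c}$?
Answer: $\frac{746689}{160} \approx 4666.8$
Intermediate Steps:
$k{\left(c \right)} = - \frac{31}{4 c}$ ($k{\left(c \right)} = - \frac{31 \frac{1}{c}}{4} = - \frac{31}{4 c}$)
$j = - \frac{31}{160}$ ($j = - \frac{31}{4 \left(\left(-5\right) \left(-1\right) + 35\right)} = - \frac{31}{4 \left(5 + 35\right)} = - \frac{31}{4 \cdot 40} = \left(- \frac{31}{4}\right) \frac{1}{40} = - \frac{31}{160} \approx -0.19375$)
$j - -4667 = - \frac{31}{160} - -4667 = - \frac{31}{160} + 4667 = \frac{746689}{160}$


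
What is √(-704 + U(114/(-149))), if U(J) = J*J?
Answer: 2*I*√3904127/149 ≈ 26.522*I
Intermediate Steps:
U(J) = J²
√(-704 + U(114/(-149))) = √(-704 + (114/(-149))²) = √(-704 + (114*(-1/149))²) = √(-704 + (-114/149)²) = √(-704 + 12996/22201) = √(-15616508/22201) = 2*I*√3904127/149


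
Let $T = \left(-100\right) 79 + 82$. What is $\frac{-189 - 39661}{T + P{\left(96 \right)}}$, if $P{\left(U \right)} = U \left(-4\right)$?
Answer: $\frac{19925}{4101} \approx 4.8586$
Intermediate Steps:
$T = -7818$ ($T = -7900 + 82 = -7818$)
$P{\left(U \right)} = - 4 U$
$\frac{-189 - 39661}{T + P{\left(96 \right)}} = \frac{-189 - 39661}{-7818 - 384} = - \frac{39850}{-7818 - 384} = - \frac{39850}{-8202} = \left(-39850\right) \left(- \frac{1}{8202}\right) = \frac{19925}{4101}$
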